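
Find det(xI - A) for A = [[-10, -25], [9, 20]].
χ_A(x) = (x - 5)^2

xI - A = [[x + 10, 25], [-9, x - 20]].

Expanding det(xI - A) along the first row:
det(xI - A) = + (x + 10)·det([[x - 20]]) - (25)·det([[-9]]).

Evaluating gives χ_A(x) = x^2 - 10x + 25 = (x - 5)^2.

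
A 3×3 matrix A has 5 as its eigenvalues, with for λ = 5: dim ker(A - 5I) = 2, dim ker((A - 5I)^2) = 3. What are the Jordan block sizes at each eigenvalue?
λ = 5: successive nullity increments [2, 1] count blocks of size ≥ k; block sizes are [2, 1].

Jordan blocks: (5, 2), (5, 1)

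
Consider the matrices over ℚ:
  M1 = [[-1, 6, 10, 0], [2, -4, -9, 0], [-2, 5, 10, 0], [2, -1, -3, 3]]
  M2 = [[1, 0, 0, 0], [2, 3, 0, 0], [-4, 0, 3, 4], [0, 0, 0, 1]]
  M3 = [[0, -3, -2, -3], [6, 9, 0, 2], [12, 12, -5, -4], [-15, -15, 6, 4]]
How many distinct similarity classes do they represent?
Characteristic polynomials: χ_{M1} = (x - 3)^2(x - 1)^2, χ_{M2} = (x - 3)^2(x - 1)^2, χ_{M3} = (x - 3)^2(x - 1)^2.

{M1, M3}: invariant factors x - 3, (x - 3)(x - 1)^2.

{M2}: invariant factors (x - 3)(x - 1), (x - 3)(x - 1).

Matrices are similar if and only if their invariant-factor lists agree; the partition into similarity classes is {M1, M3}, {M2}.

2 classes: {M1, M3}, {M2}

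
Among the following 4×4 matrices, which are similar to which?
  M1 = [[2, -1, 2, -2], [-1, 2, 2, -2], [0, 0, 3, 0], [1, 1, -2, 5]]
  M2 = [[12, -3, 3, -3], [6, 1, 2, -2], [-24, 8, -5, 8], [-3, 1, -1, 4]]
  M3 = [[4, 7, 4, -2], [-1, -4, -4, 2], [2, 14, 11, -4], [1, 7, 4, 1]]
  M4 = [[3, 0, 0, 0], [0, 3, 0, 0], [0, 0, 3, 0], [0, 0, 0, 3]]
Characteristic polynomials: χ_{M1} = (x - 3)^4, χ_{M2} = (x - 3)^4, χ_{M3} = (x - 3)^4, χ_{M4} = (x - 3)^4.

{M1, M2, M3}: invariant factors x - 3, x - 3, (x - 3)^2.

{M4}: invariant factors x - 3, x - 3, x - 3, x - 3.

Matrices are similar if and only if their invariant-factor lists agree; the partition into similarity classes is {M1, M2, M3}, {M4}.

2 classes: {M1, M2, M3}, {M4}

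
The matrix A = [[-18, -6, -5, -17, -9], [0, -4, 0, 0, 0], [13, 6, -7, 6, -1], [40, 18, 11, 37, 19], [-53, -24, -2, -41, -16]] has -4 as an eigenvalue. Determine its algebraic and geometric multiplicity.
The characteristic polynomial is (x - 2)^2(x + 4)^3, so the factor x + 4 appears with exponent 3: the algebraic multiplicity is 3.

rank(A + 4I) = 3, so the eigenspace has dimension 5 - 3 = 2: the geometric multiplicity is 2.

Since 2 < 3, A is not diagonalizable.

algebraic multiplicity 3, geometric multiplicity 2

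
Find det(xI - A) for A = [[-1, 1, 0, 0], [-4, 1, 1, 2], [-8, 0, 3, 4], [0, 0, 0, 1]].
χ_A(x) = (x - 1)^4

xI - A = [[x + 1, -1, 0, 0], [4, x - 1, -1, -2], [8, 0, x - 3, -4], [0, 0, 0, x - 1]].

Expanding det(xI - A) along the first row:
det(xI - A) = + (x + 1)·det([[x - 1, -1, -2], [0, x - 3, -4], [0, 0, x - 1]]) - (-1)·det([[4, -1, -2], [8, x - 3, -4], [0, 0, x - 1]]) + (0)·det([[4, x - 1, -2], [8, 0, -4], [0, 0, x - 1]]) - (0)·det([[4, x - 1, -1], [8, 0, x - 3], [0, 0, 0]]).

Evaluating gives χ_A(x) = x^4 - 4x^3 + 6x^2 - 4x + 1 = (x - 1)^4.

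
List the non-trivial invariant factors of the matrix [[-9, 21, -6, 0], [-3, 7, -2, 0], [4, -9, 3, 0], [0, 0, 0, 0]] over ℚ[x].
The Jordan structure of A has elementary divisors x^2, x, (x - 1). Arranging the block sizes at each eigenvalue in decreasing order and taking row products gives the invariant factors.

Invariant factors (smallest first, each dividing the next): x, x^2(x - 1).

Check: the last factor x^2(x - 1) is the minimal polynomial, and the product x^3(x - 1) is the characteristic polynomial.

x, x^2(x - 1)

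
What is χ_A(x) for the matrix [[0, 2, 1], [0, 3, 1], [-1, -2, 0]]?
χ_A(x) = (x - 1)^3

xI - A = [[x, -2, -1], [0, x - 3, -1], [1, 2, x]].

Expanding det(xI - A) along the first row:
det(xI - A) = + (x)·det([[x - 3, -1], [2, x]]) - (-2)·det([[0, -1], [1, x]]) + (-1)·det([[0, x - 3], [1, 2]]).

Evaluating gives χ_A(x) = x^3 - 3x^2 + 3x - 1 = (x - 1)^3.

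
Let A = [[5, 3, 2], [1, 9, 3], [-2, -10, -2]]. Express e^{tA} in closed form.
e^{tA} = [[(t + 1)*e^{4*t}, t*(3 - t)*e^{4*t}, t*(4 - t)*e^{4*t}/2], [t*e^{4*t}, (-t^2 + 5*t + 1)*e^{4*t}, t*(6 - t)*e^{4*t}/2], [-2*t*e^{4*t}, 2*t*(t - 5)*e^{4*t}, (t^2 - 6*t + 1)*e^{4*t}]]

A has Jordan form J = [[4, 1, 0], [0, 4, 1], [0, 0, 4]] with A = PJP^{-1}, so e^{tA} = P e^{tJ} P^{-1}.

For a Jordan block J_k(λ), e^{tJ_k(λ)} = e^{λt} · (I + tN + t^2 N^2/2! + ... + t^{k-1} N^{k-1}/(k-1)!) where N is the nilpotent superdiagonal part.

Assembling the blocks and conjugating back gives the entries of e^{tA} as shown above.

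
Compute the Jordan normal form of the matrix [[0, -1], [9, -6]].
J = [[-3, 1], [0, -3]]

The characteristic polynomial is det(xI - A) = (x + 3)^2, so the eigenvalues are -3 (algebraic multiplicity 2).

For λ = -3: rank(A + 3I) = 1, rank((A + 3I)^2) = 0. The eigenspace has dimension 2 - 1 = 1, so there is 1 Jordan block; the rank sequence gives block sizes [2].

Assembling the blocks gives the Jordan form J above.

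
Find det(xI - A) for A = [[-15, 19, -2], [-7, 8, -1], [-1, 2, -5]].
xI - A = [[x + 15, -19, 2], [7, x - 8, 1], [1, -2, x + 5]].

Expanding det(xI - A) along the first row:
det(xI - A) = + (x + 15)·det([[x - 8, 1], [-2, x + 5]]) - (-19)·det([[7, 1], [1, x + 5]]) + (2)·det([[7, x - 8], [1, -2]]).

Evaluating gives χ_A(x) = x^3 + 12x^2 + 48x + 64 = (x + 4)^3.

χ_A(x) = (x + 4)^3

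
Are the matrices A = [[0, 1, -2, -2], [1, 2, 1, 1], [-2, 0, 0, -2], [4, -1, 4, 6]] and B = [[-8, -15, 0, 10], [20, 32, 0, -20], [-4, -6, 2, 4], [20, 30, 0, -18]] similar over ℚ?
No.

Both have characteristic polynomial (x - 2)^4, but the minimal polynomial of A is (x - 2)^3 while the minimal polynomial of B is (x - 2)^2. The minimal polynomial is a similarity invariant, so A and B are not similar.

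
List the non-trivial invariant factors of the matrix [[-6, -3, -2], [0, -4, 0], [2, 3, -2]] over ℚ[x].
The Jordan structure of A has elementary divisors (x + 4)^2, (x + 4). Arranging the block sizes at each eigenvalue in decreasing order and taking row products gives the invariant factors.

Invariant factors (smallest first, each dividing the next): x + 4, (x + 4)^2.

Check: the last factor (x + 4)^2 is the minimal polynomial, and the product (x + 4)^3 is the characteristic polynomial.

x + 4, (x + 4)^2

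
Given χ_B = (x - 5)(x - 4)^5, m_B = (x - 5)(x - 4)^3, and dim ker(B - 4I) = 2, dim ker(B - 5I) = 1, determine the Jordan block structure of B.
Jordan blocks: (4, 3), (4, 2), (5, 1)

λ = 4: algebraic multiplicity 5 (exponent in χ_B), largest block size 3 (exponent in m_B), 2 blocks (geometric multiplicity). These force block sizes [3, 2].
λ = 5: algebraic multiplicity 1 (exponent in χ_B), largest block size 1 (exponent in m_B), 1 block (geometric multiplicity). This forces block sizes [1].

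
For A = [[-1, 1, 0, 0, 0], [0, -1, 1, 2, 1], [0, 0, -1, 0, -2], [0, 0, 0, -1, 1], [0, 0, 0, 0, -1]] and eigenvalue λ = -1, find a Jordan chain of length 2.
v_1 = [[-4, 0, -1, 0, 1]]^T, v_2 = [[0, 0, -2, 1, 0]]^T

We seek v_1 ∈ ker((A + I)^2) \ ker(A + I), then set v_{i+1} = (A + I) v_i.

One such chain is v_1 = [[-4, 0, -1, 0, 1]]^T, v_2 = [[0, 0, -2, 1, 0]]^T. Check: (A + I) v_2 = [[0, 0, 0, 0, 0]]^T = 0.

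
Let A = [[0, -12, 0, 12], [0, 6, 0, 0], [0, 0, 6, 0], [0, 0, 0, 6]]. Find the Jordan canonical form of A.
The characteristic polynomial is det(xI - A) = x(x - 6)^3, so the eigenvalues are 0 (algebraic multiplicity 1), 6 (algebraic multiplicity 3).

For λ = 0: algebraic multiplicity 1 gives one 1×1 block.

For λ = 6: rank(A - 6I) = 1. The eigenspace has dimension 4 - 1 = 3, so there are 3 Jordan blocks; the rank sequence gives block sizes [1, 1, 1].

Assembling the blocks gives the Jordan form J above.

J = [[0, 0, 0, 0], [0, 6, 0, 0], [0, 0, 6, 0], [0, 0, 0, 6]]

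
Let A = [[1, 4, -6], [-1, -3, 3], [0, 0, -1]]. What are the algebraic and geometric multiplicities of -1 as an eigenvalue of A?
algebraic multiplicity 3, geometric multiplicity 2

The characteristic polynomial is (x + 1)^3, so the factor x + 1 appears with exponent 3: the algebraic multiplicity is 3.

rank(A + I) = 1, so the eigenspace has dimension 3 - 1 = 2: the geometric multiplicity is 2.

Since 2 < 3, A is not diagonalizable.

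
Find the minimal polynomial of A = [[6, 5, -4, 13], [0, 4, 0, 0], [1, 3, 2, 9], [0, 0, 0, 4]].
m_A(x) = (x - 4)^3

The characteristic polynomial factors as (x - 4)^4. The minimal polynomial is ∏(x - λ)^{k_λ} where k_λ is the size of the largest Jordan block at λ.

For λ = 4: rank(A - 4I) = 2, and the largest Jordan block has size 3 (the smallest k with rank((A - 4I)^k) = rank((A - 4I)^(k+1))).

So m_A(x) = (x - 4)^3.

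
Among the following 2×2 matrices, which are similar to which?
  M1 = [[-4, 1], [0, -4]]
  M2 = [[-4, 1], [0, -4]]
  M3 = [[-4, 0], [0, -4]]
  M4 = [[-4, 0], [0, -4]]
Characteristic polynomials: χ_{M1} = (x + 4)^2, χ_{M2} = (x + 4)^2, χ_{M3} = (x + 4)^2, χ_{M4} = (x + 4)^2.

{M1, M2}: invariant factors (x + 4)^2.

{M3, M4}: invariant factors x + 4, x + 4.

Matrices are similar if and only if their invariant-factor lists agree; the partition into similarity classes is {M1, M2}, {M3, M4}.

2 classes: {M1, M2}, {M3, M4}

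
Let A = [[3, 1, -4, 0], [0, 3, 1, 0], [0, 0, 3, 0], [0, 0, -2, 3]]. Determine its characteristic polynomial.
χ_A(x) = (x - 3)^4

xI - A = [[x - 3, -1, 4, 0], [0, x - 3, -1, 0], [0, 0, x - 3, 0], [0, 0, 2, x - 3]].

Expanding det(xI - A) along the first row:
det(xI - A) = + (x - 3)·det([[x - 3, -1, 0], [0, x - 3, 0], [0, 2, x - 3]]) - (-1)·det([[0, -1, 0], [0, x - 3, 0], [0, 2, x - 3]]) + (4)·det([[0, x - 3, 0], [0, 0, 0], [0, 0, x - 3]]) - (0)·det([[0, x - 3, -1], [0, 0, x - 3], [0, 0, 2]]).

Evaluating gives χ_A(x) = x^4 - 12x^3 + 54x^2 - 108x + 81 = (x - 3)^4.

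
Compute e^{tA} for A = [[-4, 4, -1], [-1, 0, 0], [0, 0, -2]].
A has Jordan form J = [[-2, 1, 0], [0, -2, 1], [0, 0, -2]] with A = PJP^{-1}, so e^{tA} = P e^{tJ} P^{-1}.

For a Jordan block J_k(λ), e^{tJ_k(λ)} = e^{λt} · (I + tN + t^2 N^2/2! + ... + t^{k-1} N^{k-1}/(k-1)!) where N is the nilpotent superdiagonal part.

Assembling the blocks and conjugating back gives the entries of e^{tA} as shown above.

e^{tA} = [[(1 - 2*t)*e^{-2*t}, 4*t*e^{-2*t}, t*(t - 1)*e^{-2*t}], [-t*e^{-2*t}, (2*t + 1)*e^{-2*t}, t^2*e^{-2*t}/2], [0, 0, e^{-2*t}]]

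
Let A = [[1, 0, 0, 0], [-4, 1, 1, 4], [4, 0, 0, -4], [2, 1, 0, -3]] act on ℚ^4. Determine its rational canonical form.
R = [[1, 0, 0, 0], [0, 0, 0, -4], [0, 1, 0, 7], [0, 0, 1, -2]]

The invariant factors of A (the non-unit diagonal entries of the Smith normal form of xI - A over ℚ[x]) are x - 1, (x - 1)^2(x + 4), each dividing the next. The characteristic polynomial is their product, (x - 1)^3(x + 4).

The rational canonical form is the block-diagonal matrix of companion matrices C(f_i):
R = [[1, 0, 0, 0], [0, 0, 0, -4], [0, 1, 0, 7], [0, 0, 1, -2]].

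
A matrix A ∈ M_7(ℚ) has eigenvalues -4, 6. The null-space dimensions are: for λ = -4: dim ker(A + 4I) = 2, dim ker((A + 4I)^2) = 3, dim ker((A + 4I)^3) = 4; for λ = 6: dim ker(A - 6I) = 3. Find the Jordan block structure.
Jordan blocks: (-4, 3), (-4, 1), (6, 1), (6, 1), (6, 1)

λ = -4: successive nullity increments [2, 1, 1] count blocks of size ≥ k; block sizes are [3, 1].
λ = 6: successive nullity increments [3] count blocks of size ≥ k; block sizes are [1, 1, 1].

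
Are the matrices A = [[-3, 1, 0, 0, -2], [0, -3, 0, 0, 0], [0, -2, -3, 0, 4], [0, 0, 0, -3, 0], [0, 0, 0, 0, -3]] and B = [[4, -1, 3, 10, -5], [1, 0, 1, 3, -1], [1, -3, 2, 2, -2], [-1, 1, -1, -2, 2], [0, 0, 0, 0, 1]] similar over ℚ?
No.

trace(A) = -15 but trace(B) = 5. The trace is a similarity invariant, so A and B are not similar.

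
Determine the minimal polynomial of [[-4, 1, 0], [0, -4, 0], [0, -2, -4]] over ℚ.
The characteristic polynomial factors as (x + 4)^3. The minimal polynomial is ∏(x - λ)^{k_λ} where k_λ is the size of the largest Jordan block at λ.

For λ = -4: rank(A + 4I) = 1, and the largest Jordan block has size 2 (the smallest k with rank((A + 4I)^k) = rank((A + 4I)^(k+1))).

So m_A(x) = (x + 4)^2.

m_A(x) = (x + 4)^2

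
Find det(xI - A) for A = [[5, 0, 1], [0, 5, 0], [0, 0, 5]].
χ_A(x) = (x - 5)^3

xI - A = [[x - 5, 0, -1], [0, x - 5, 0], [0, 0, x - 5]].

Expanding det(xI - A) along the first row:
det(xI - A) = + (x - 5)·det([[x - 5, 0], [0, x - 5]]) - (0)·det([[0, 0], [0, x - 5]]) + (-1)·det([[0, x - 5], [0, 0]]).

Evaluating gives χ_A(x) = x^3 - 15x^2 + 75x - 125 = (x - 5)^3.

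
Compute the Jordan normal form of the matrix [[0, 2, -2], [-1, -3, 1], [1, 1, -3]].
J = [[-2, 1, 0], [0, -2, 0], [0, 0, -2]]

The characteristic polynomial is det(xI - A) = (x + 2)^3, so the eigenvalues are -2 (algebraic multiplicity 3).

For λ = -2: rank(A + 2I) = 1, rank((A + 2I)^2) = 0. The eigenspace has dimension 3 - 1 = 2, so there are 2 Jordan blocks; the rank sequence gives block sizes [2, 1].

Assembling the blocks gives the Jordan form J above.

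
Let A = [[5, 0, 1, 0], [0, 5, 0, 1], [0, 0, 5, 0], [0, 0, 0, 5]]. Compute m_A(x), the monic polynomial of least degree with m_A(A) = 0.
m_A(x) = (x - 5)^2

The characteristic polynomial factors as (x - 5)^4. The minimal polynomial is ∏(x - λ)^{k_λ} where k_λ is the size of the largest Jordan block at λ.

For λ = 5: rank(A - 5I) = 2, and the largest Jordan block has size 2 (the smallest k with rank((A - 5I)^k) = rank((A - 5I)^(k+1))).

So m_A(x) = (x - 5)^2.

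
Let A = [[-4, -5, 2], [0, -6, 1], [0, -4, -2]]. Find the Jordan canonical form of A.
The characteristic polynomial is det(xI - A) = (x + 4)^3, so the eigenvalues are -4 (algebraic multiplicity 3).

For λ = -4: rank(A + 4I) = 2, rank((A + 4I)^2) = 1, rank((A + 4I)^3) = 0. The eigenspace has dimension 3 - 2 = 1, so there is 1 Jordan block; the rank sequence gives block sizes [3].

Assembling the blocks gives the Jordan form J above.

J = [[-4, 1, 0], [0, -4, 1], [0, 0, -4]]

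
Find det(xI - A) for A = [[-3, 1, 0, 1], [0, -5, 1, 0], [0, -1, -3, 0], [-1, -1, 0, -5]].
χ_A(x) = (x + 4)^4

xI - A = [[x + 3, -1, 0, -1], [0, x + 5, -1, 0], [0, 1, x + 3, 0], [1, 1, 0, x + 5]].

Expanding det(xI - A) along the first row:
det(xI - A) = + (x + 3)·det([[x + 5, -1, 0], [1, x + 3, 0], [1, 0, x + 5]]) - (-1)·det([[0, -1, 0], [0, x + 3, 0], [1, 0, x + 5]]) + (0)·det([[0, x + 5, 0], [0, 1, 0], [1, 1, x + 5]]) - (-1)·det([[0, x + 5, -1], [0, 1, x + 3], [1, 1, 0]]).

Evaluating gives χ_A(x) = x^4 + 16x^3 + 96x^2 + 256x + 256 = (x + 4)^4.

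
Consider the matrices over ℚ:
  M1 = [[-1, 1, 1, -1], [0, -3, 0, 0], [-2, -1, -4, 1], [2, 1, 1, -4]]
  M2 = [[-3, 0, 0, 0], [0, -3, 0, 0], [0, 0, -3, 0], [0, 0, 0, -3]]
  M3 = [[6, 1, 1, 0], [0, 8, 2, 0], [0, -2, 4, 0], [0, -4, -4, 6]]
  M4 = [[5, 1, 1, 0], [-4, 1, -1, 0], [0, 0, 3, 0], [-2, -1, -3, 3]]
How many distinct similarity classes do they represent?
Characteristic polynomials: χ_{M1} = (x + 3)^4, χ_{M2} = (x + 3)^4, χ_{M3} = (x - 6)^4, χ_{M4} = (x - 3)^4.

{M1}: invariant factors x + 3, x + 3, (x + 3)^2.

{M2}: invariant factors x + 3, x + 3, x + 3, x + 3.

{M3}: invariant factors x - 6, x - 6, (x - 6)^2.

{M4}: invariant factors x - 3, (x - 3)^3.

Matrices are similar if and only if their invariant-factor lists agree; the partition into similarity classes is {M1}, {M2}, {M3}, {M4}.

4 classes: {M1}, {M2}, {M3}, {M4}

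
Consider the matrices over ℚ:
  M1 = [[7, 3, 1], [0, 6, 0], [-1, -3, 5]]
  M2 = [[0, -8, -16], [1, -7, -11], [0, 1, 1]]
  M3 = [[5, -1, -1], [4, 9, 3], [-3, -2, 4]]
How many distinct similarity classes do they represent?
Characteristic polynomials: χ_{M1} = (x - 6)^3, χ_{M2} = (x + 2)^3, χ_{M3} = (x - 6)^3.

{M1}: invariant factors x - 6, (x - 6)^2.

{M2}: invariant factors (x + 2)^3.

{M3}: invariant factors (x - 6)^3.

Matrices are similar if and only if their invariant-factor lists agree; the partition into similarity classes is {M1}, {M2}, {M3}.

3 classes: {M1}, {M2}, {M3}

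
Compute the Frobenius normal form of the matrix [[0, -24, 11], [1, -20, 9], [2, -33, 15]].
R = [[0, 0, 5], [1, 0, 1], [0, 1, -5]]

The invariant factors of A (the non-unit diagonal entries of the Smith normal form of xI - A over ℚ[x]) are (x - 1)(x + 1)(x + 5), each dividing the next. The characteristic polynomial is their product, (x - 1)(x + 1)(x + 5).

The rational canonical form is the block-diagonal matrix of companion matrices C(f_i):
R = [[0, 0, 5], [1, 0, 1], [0, 1, -5]].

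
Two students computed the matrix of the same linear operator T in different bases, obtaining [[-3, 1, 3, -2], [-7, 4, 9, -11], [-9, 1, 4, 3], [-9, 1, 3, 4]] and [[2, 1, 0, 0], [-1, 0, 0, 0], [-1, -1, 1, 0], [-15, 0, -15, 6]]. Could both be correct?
Yes.

Two matrices over a field are similar if and only if they have the same invariant factors.

Both A and B have characteristic polynomial (x - 6)(x - 1)^3 and minimal polynomial (x - 6)(x - 1)^2. Computing further, both have invariant factors x - 1, (x - 6)(x - 1)^2. Hence A and B are similar.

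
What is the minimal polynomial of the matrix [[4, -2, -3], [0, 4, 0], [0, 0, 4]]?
m_A(x) = (x - 4)^2

The characteristic polynomial factors as (x - 4)^3. The minimal polynomial is ∏(x - λ)^{k_λ} where k_λ is the size of the largest Jordan block at λ.

For λ = 4: rank(A - 4I) = 1, and the largest Jordan block has size 2 (the smallest k with rank((A - 4I)^k) = rank((A - 4I)^(k+1))).

So m_A(x) = (x - 4)^2.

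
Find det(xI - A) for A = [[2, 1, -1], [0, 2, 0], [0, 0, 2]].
xI - A = [[x - 2, -1, 1], [0, x - 2, 0], [0, 0, x - 2]].

Expanding det(xI - A) along the first row:
det(xI - A) = + (x - 2)·det([[x - 2, 0], [0, x - 2]]) - (-1)·det([[0, 0], [0, x - 2]]) + (1)·det([[0, x - 2], [0, 0]]).

Evaluating gives χ_A(x) = x^3 - 6x^2 + 12x - 8 = (x - 2)^3.

χ_A(x) = (x - 2)^3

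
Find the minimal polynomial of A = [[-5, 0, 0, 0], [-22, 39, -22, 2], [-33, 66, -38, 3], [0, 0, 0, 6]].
m_A(x) = (x - 6)^2(x + 5)

The characteristic polynomial factors as (x - 6)^2(x + 5)^2. The minimal polynomial is ∏(x - λ)^{k_λ} where k_λ is the size of the largest Jordan block at λ.

For λ = -5: rank(A + 5I) = 2, and the largest Jordan block has size 1 (the smallest k with rank((A + 5I)^k) = rank((A + 5I)^(k+1))).
For λ = 6: rank(A - 6I) = 3, and the largest Jordan block has size 2 (the smallest k with rank((A - 6I)^k) = rank((A - 6I)^(k+1))).

So m_A(x) = (x - 6)^2(x + 5).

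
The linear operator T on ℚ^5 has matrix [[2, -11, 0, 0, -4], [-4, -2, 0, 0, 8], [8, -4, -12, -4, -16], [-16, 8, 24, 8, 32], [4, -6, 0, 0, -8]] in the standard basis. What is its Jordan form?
The characteristic polynomial is det(xI - A) = x^2(x + 4)^3, so the eigenvalues are -4 (algebraic multiplicity 3), 0 (algebraic multiplicity 2).

For λ = -4: rank(A + 4I) = 3, rank((A + 4I)^2) = 2. The eigenspace has dimension 5 - 3 = 2, so there are 2 Jordan blocks; the rank sequence gives block sizes [2, 1].

For λ = 0: rank(A) = 3. The eigenspace has dimension 5 - 3 = 2, so there are 2 Jordan blocks; the rank sequence gives block sizes [1, 1].

Assembling the blocks gives the Jordan form J above.

J = [[-4, 1, 0, 0, 0], [0, -4, 0, 0, 0], [0, 0, -4, 0, 0], [0, 0, 0, 0, 0], [0, 0, 0, 0, 0]]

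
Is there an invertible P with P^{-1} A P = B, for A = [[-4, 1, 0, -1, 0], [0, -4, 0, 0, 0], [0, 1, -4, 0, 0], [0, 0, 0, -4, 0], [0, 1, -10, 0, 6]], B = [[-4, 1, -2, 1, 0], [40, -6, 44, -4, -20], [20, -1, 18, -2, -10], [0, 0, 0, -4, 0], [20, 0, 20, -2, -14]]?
Two matrices over a field are similar if and only if they have the same invariant factors.

Both A and B have characteristic polynomial (x - 6)(x + 4)^4 and minimal polynomial (x - 6)(x + 4)^2. Computing further, both have invariant factors (x + 4)^2, (x - 6)(x + 4)^2. Hence A and B are similar.

Yes.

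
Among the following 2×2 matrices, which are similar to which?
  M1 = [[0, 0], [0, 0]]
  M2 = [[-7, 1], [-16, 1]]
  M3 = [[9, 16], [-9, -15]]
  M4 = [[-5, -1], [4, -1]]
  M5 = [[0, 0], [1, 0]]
3 classes: {M1}, {M2, M3, M4}, {M5}

Characteristic polynomials: χ_{M1} = x^2, χ_{M2} = (x + 3)^2, χ_{M3} = (x + 3)^2, χ_{M4} = (x + 3)^2, χ_{M5} = x^2.

{M1}: invariant factors x, x.

{M2, M3, M4}: invariant factors (x + 3)^2.

{M5}: invariant factors x^2.

Matrices are similar if and only if their invariant-factor lists agree; the partition into similarity classes is {M1}, {M2, M3, M4}, {M5}.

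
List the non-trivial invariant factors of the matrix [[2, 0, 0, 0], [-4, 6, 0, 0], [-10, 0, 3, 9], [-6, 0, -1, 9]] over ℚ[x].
x - 6, (x - 6)^2(x - 2)

The Jordan structure of A has elementary divisors (x - 2), (x - 6)^2, (x - 6). Arranging the block sizes at each eigenvalue in decreasing order and taking row products gives the invariant factors.

Invariant factors (smallest first, each dividing the next): x - 6, (x - 6)^2(x - 2).

Check: the last factor (x - 6)^2(x - 2) is the minimal polynomial, and the product (x - 6)^3(x - 2) is the characteristic polynomial.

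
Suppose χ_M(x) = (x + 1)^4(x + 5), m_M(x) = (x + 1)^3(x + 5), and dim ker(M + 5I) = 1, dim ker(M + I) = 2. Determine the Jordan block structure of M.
Jordan blocks: (-5, 1), (-1, 3), (-1, 1)

λ = -5: algebraic multiplicity 1 (exponent in χ_M), largest block size 1 (exponent in m_M), 1 block (geometric multiplicity). This forces block sizes [1].
λ = -1: algebraic multiplicity 4 (exponent in χ_M), largest block size 3 (exponent in m_M), 2 blocks (geometric multiplicity). These force block sizes [3, 1].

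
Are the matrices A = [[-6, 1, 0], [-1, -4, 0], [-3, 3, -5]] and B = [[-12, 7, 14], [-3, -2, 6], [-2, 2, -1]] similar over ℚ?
Yes.

Two matrices over a field are similar if and only if they have the same invariant factors.

Both A and B have characteristic polynomial (x + 5)^3 and minimal polynomial (x + 5)^2. Computing further, both have invariant factors x + 5, (x + 5)^2. Hence A and B are similar.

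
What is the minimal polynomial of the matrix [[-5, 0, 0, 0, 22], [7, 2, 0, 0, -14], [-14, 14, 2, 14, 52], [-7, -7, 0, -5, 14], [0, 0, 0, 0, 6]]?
m_A(x) = (x - 6)(x - 2)(x + 5)

The characteristic polynomial factors as (x - 6)(x - 2)^2(x + 5)^2. The minimal polynomial is ∏(x - λ)^{k_λ} where k_λ is the size of the largest Jordan block at λ.

For λ = -5: rank(A + 5I) = 3, and the largest Jordan block has size 1 (the smallest k with rank((A + 5I)^k) = rank((A + 5I)^(k+1))).
For λ = 2: rank(A - 2I) = 3, and the largest Jordan block has size 1 (the smallest k with rank((A - 2I)^k) = rank((A - 2I)^(k+1))).
For λ = 6: rank(A - 6I) = 4, and the largest Jordan block has size 1 (the smallest k with rank((A - 6I)^k) = rank((A - 6I)^(k+1))).

So m_A(x) = (x - 6)(x - 2)(x + 5).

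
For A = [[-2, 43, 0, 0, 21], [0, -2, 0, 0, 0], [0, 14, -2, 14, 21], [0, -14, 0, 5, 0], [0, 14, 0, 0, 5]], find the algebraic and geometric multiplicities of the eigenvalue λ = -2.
algebraic multiplicity 3, geometric multiplicity 2

The characteristic polynomial is (x - 5)^2(x + 2)^3, so the factor x + 2 appears with exponent 3: the algebraic multiplicity is 3.

rank(A + 2I) = 3, so the eigenspace has dimension 5 - 3 = 2: the geometric multiplicity is 2.

Since 2 < 3, A is not diagonalizable.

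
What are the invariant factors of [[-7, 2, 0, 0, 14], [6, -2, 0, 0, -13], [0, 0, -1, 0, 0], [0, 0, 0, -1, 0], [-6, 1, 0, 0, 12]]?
The Jordan structure of A has elementary divisors (x + 1)^2, (x + 1), (x + 1), (x - 5). Arranging the block sizes at each eigenvalue in decreasing order and taking row products gives the invariant factors.

Invariant factors (smallest first, each dividing the next): x + 1, x + 1, (x - 5)(x + 1)^2.

Check: the last factor (x - 5)(x + 1)^2 is the minimal polynomial, and the product (x - 5)(x + 1)^4 is the characteristic polynomial.

x + 1, x + 1, (x - 5)(x + 1)^2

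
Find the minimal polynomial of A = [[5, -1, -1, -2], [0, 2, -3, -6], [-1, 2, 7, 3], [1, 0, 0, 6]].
The characteristic polynomial factors as (x - 5)^4. The minimal polynomial is ∏(x - λ)^{k_λ} where k_λ is the size of the largest Jordan block at λ.

For λ = 5: rank(A - 5I) = 2, and the largest Jordan block has size 3 (the smallest k with rank((A - 5I)^k) = rank((A - 5I)^(k+1))).

So m_A(x) = (x - 5)^3.

m_A(x) = (x - 5)^3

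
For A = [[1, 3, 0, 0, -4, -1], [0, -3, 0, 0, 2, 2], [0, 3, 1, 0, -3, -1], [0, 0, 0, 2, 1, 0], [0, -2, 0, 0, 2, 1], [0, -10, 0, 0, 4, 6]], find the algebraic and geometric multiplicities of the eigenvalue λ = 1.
algebraic multiplicity 3, geometric multiplicity 2

The characteristic polynomial is (x - 2)^3(x - 1)^3, so the factor x - 1 appears with exponent 3: the algebraic multiplicity is 3.

rank(A - I) = 4, so the eigenspace has dimension 6 - 4 = 2: the geometric multiplicity is 2.

Since 2 < 3, A is not diagonalizable.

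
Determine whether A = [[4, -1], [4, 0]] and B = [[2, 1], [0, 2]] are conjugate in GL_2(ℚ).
Yes.

Two matrices over a field are similar if and only if they have the same invariant factors.

Both A and B have characteristic polynomial (x - 2)^2 and minimal polynomial (x - 2)^2. Computing further, both have invariant factors (x - 2)^2. Hence A and B are similar.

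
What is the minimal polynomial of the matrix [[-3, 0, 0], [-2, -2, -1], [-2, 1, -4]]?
m_A(x) = (x + 3)^2

The characteristic polynomial factors as (x + 3)^3. The minimal polynomial is ∏(x - λ)^{k_λ} where k_λ is the size of the largest Jordan block at λ.

For λ = -3: rank(A + 3I) = 1, and the largest Jordan block has size 2 (the smallest k with rank((A + 3I)^k) = rank((A + 3I)^(k+1))).

So m_A(x) = (x + 3)^2.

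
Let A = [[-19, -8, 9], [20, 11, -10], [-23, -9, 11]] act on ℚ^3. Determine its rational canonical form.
R = [[0, 0, -12], [1, 0, 20], [0, 1, 3]]

The invariant factors of A (the non-unit diagonal entries of the Smith normal form of xI - A over ℚ[x]) are (x - 6)(x^2 + 3x - 2), each dividing the next. The characteristic polynomial is their product, (x - 6)(x^2 + 3x - 2).

The rational canonical form is the block-diagonal matrix of companion matrices C(f_i):
R = [[0, 0, -12], [1, 0, 20], [0, 1, 3]].

Note the characteristic polynomial does not split into linear factors over ℚ, so A has no Jordan form over ℚ; the rational canonical form exists over any field.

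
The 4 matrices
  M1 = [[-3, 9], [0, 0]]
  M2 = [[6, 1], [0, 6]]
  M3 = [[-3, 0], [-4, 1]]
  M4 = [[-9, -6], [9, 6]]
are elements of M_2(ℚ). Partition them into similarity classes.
3 classes: {M1, M4}, {M2}, {M3}

Characteristic polynomials: χ_{M1} = x(x + 3), χ_{M2} = (x - 6)^2, χ_{M3} = (x - 1)(x + 3), χ_{M4} = x(x + 3).

{M1, M4}: invariant factors x(x + 3).

{M2}: invariant factors (x - 6)^2.

{M3}: invariant factors (x - 1)(x + 3).

Matrices are similar if and only if their invariant-factor lists agree; the partition into similarity classes is {M1, M4}, {M2}, {M3}.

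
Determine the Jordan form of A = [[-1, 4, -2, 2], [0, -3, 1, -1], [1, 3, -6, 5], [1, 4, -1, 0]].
J = [[-4, 1, 0, 0], [0, -4, 0, 0], [0, 0, -1, 1], [0, 0, 0, -1]]

The characteristic polynomial is det(xI - A) = (x + 1)^2(x + 4)^2, so the eigenvalues are -4 (algebraic multiplicity 2), -1 (algebraic multiplicity 2).

For λ = -4: rank(A + 4I) = 3, rank((A + 4I)^2) = 2. The eigenspace has dimension 4 - 3 = 1, so there is 1 Jordan block; the rank sequence gives block sizes [2].

For λ = -1: rank(A + I) = 3, rank((A + I)^2) = 2. The eigenspace has dimension 4 - 3 = 1, so there is 1 Jordan block; the rank sequence gives block sizes [2].

Assembling the blocks gives the Jordan form J above.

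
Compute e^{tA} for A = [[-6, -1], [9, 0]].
A has Jordan form J = [[-3, 1], [0, -3]] with A = PJP^{-1}, so e^{tA} = P e^{tJ} P^{-1}.

For a Jordan block J_k(λ), e^{tJ_k(λ)} = e^{λt} · (I + tN + t^2 N^2/2! + ... + t^{k-1} N^{k-1}/(k-1)!) where N is the nilpotent superdiagonal part.

Assembling the blocks and conjugating back gives the entries of e^{tA} as shown above.

e^{tA} = [[(1 - 3*t)*e^{-3*t}, -t*e^{-3*t}], [9*t*e^{-3*t}, (3*t + 1)*e^{-3*t}]]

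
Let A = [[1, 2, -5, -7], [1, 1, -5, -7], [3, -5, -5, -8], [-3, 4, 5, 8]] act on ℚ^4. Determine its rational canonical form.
R = [[0, 0, 0, 0], [1, 0, 0, -2], [0, 1, 0, -2], [0, 0, 1, 5]]

The invariant factors of A (the non-unit diagonal entries of the Smith normal form of xI - A over ℚ[x]) are x(x - 1)(x^2 - 4x - 2), each dividing the next. The characteristic polynomial is their product, x(x - 1)(x^2 - 4x - 2).

The rational canonical form is the block-diagonal matrix of companion matrices C(f_i):
R = [[0, 0, 0, 0], [1, 0, 0, -2], [0, 1, 0, -2], [0, 0, 1, 5]].

Note the characteristic polynomial does not split into linear factors over ℚ, so A has no Jordan form over ℚ; the rational canonical form exists over any field.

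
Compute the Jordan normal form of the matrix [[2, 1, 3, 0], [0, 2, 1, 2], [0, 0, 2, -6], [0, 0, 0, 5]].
J = [[2, 1, 0, 0], [0, 2, 1, 0], [0, 0, 2, 0], [0, 0, 0, 5]]

The characteristic polynomial is det(xI - A) = (x - 5)(x - 2)^3, so the eigenvalues are 2 (algebraic multiplicity 3), 5 (algebraic multiplicity 1).

For λ = 2: rank(A - 2I) = 3, rank((A - 2I)^2) = 2, rank((A - 2I)^3) = 1. The eigenspace has dimension 4 - 3 = 1, so there is 1 Jordan block; the rank sequence gives block sizes [3].

For λ = 5: algebraic multiplicity 1 gives one 1×1 block.

Assembling the blocks gives the Jordan form J above.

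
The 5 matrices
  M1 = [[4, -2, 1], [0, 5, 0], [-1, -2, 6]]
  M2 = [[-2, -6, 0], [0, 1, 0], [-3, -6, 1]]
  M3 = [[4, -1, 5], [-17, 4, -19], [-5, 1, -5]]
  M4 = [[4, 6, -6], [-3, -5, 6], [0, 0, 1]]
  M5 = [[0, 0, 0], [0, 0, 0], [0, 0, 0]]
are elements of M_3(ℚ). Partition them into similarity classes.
Characteristic polynomials: χ_{M1} = (x - 5)^3, χ_{M2} = (x - 1)^2(x + 2), χ_{M3} = (x - 1)^3, χ_{M4} = (x - 1)^2(x + 2), χ_{M5} = x^3.

{M1}: invariant factors x - 5, (x - 5)^2.

{M2, M4}: invariant factors x - 1, (x - 1)(x + 2).

{M3}: invariant factors (x - 1)^3.

{M5}: invariant factors x, x, x.

Matrices are similar if and only if their invariant-factor lists agree; the partition into similarity classes is {M1}, {M2, M4}, {M3}, {M5}.

4 classes: {M1}, {M2, M4}, {M3}, {M5}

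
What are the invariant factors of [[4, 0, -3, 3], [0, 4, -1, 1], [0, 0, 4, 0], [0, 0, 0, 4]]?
The Jordan structure of A has elementary divisors (x - 4)^2, (x - 4), (x - 4). Arranging the block sizes at each eigenvalue in decreasing order and taking row products gives the invariant factors.

Invariant factors (smallest first, each dividing the next): x - 4, x - 4, (x - 4)^2.

Check: the last factor (x - 4)^2 is the minimal polynomial, and the product (x - 4)^4 is the characteristic polynomial.

x - 4, x - 4, (x - 4)^2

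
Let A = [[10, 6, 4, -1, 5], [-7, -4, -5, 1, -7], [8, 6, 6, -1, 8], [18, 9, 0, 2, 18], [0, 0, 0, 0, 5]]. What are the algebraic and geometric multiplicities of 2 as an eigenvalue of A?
algebraic multiplicity 2, geometric multiplicity 1

The characteristic polynomial is (x - 5)^3(x - 2)^2, so the factor x - 2 appears with exponent 2: the algebraic multiplicity is 2.

rank(A - 2I) = 4, so the eigenspace has dimension 5 - 4 = 1: the geometric multiplicity is 1.

Since 1 < 2, A is not diagonalizable.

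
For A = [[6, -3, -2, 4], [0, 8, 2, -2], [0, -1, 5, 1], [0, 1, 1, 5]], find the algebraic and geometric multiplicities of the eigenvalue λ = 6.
The characteristic polynomial is (x - 6)^4, so the factor x - 6 appears with exponent 4: the algebraic multiplicity is 4.

rank(A - 6I) = 2, so the eigenspace has dimension 4 - 2 = 2: the geometric multiplicity is 2.

Since 2 < 4, A is not diagonalizable.

algebraic multiplicity 4, geometric multiplicity 2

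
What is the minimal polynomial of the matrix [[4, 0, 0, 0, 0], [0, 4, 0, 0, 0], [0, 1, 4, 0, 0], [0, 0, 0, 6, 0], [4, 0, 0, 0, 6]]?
The characteristic polynomial factors as (x - 6)^2(x - 4)^3. The minimal polynomial is ∏(x - λ)^{k_λ} where k_λ is the size of the largest Jordan block at λ.

For λ = 4: rank(A - 4I) = 3, and the largest Jordan block has size 2 (the smallest k with rank((A - 4I)^k) = rank((A - 4I)^(k+1))).
For λ = 6: rank(A - 6I) = 3, and the largest Jordan block has size 1 (the smallest k with rank((A - 6I)^k) = rank((A - 6I)^(k+1))).

So m_A(x) = (x - 6)(x - 4)^2.

m_A(x) = (x - 6)(x - 4)^2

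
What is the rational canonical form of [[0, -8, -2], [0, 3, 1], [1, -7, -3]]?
The invariant factors of A (the non-unit diagonal entries of the Smith normal form of xI - A over ℚ[x]) are x^3 + 2, each dividing the next. The characteristic polynomial is their product, x^3 + 2.

The rational canonical form is the block-diagonal matrix of companion matrices C(f_i):
R = [[0, 0, -2], [1, 0, 0], [0, 1, 0]].

Note the characteristic polynomial does not split into linear factors over ℚ, so A has no Jordan form over ℚ; the rational canonical form exists over any field.

R = [[0, 0, -2], [1, 0, 0], [0, 1, 0]]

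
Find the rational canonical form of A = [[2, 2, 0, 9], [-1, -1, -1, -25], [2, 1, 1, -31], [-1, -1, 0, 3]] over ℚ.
R = [[0, 0, 0, 15], [1, 0, 0, -43], [0, 1, 0, 8], [0, 0, 1, 5]]

The invariant factors of A (the non-unit diagonal entries of the Smith normal form of xI - A over ℚ[x]) are (x - 5)(x + 3)(x^2 - 3x + 1), each dividing the next. The characteristic polynomial is their product, (x - 5)(x + 3)(x^2 - 3x + 1).

The rational canonical form is the block-diagonal matrix of companion matrices C(f_i):
R = [[0, 0, 0, 15], [1, 0, 0, -43], [0, 1, 0, 8], [0, 0, 1, 5]].

Note the characteristic polynomial does not split into linear factors over ℚ, so A has no Jordan form over ℚ; the rational canonical form exists over any field.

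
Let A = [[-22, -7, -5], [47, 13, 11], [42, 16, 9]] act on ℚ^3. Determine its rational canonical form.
R = [[0, 0, -5], [1, 0, 4], [0, 1, 0]]

The invariant factors of A (the non-unit diagonal entries of the Smith normal form of xI - A over ℚ[x]) are x^3 - 4x + 5, each dividing the next. The characteristic polynomial is their product, x^3 - 4x + 5.

The rational canonical form is the block-diagonal matrix of companion matrices C(f_i):
R = [[0, 0, -5], [1, 0, 4], [0, 1, 0]].

Note the characteristic polynomial does not split into linear factors over ℚ, so A has no Jordan form over ℚ; the rational canonical form exists over any field.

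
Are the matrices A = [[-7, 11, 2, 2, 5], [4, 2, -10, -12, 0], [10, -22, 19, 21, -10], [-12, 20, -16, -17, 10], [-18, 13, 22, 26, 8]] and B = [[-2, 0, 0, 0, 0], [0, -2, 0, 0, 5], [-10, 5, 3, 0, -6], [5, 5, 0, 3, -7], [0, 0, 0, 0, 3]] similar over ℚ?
Both have characteristic polynomial (x - 3)^3(x + 2)^2, but the minimal polynomial of A is (x - 3)^2(x + 2)^2 while the minimal polynomial of B is (x - 3)^2(x + 2). The minimal polynomial is a similarity invariant, so A and B are not similar.

No.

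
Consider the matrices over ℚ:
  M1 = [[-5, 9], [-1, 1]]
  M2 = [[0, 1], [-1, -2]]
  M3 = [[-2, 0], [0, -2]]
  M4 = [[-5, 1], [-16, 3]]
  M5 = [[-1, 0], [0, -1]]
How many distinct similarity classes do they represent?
Characteristic polynomials: χ_{M1} = (x + 2)^2, χ_{M2} = (x + 1)^2, χ_{M3} = (x + 2)^2, χ_{M4} = (x + 1)^2, χ_{M5} = (x + 1)^2.

{M1}: invariant factors (x + 2)^2.

{M2, M4}: invariant factors (x + 1)^2.

{M3}: invariant factors x + 2, x + 2.

{M5}: invariant factors x + 1, x + 1.

Matrices are similar if and only if their invariant-factor lists agree; the partition into similarity classes is {M1}, {M2, M4}, {M3}, {M5}.

4 classes: {M1}, {M2, M4}, {M3}, {M5}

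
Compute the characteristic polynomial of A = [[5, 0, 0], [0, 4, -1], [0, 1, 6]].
xI - A = [[x - 5, 0, 0], [0, x - 4, 1], [0, -1, x - 6]].

Expanding det(xI - A) along the first row:
det(xI - A) = + (x - 5)·det([[x - 4, 1], [-1, x - 6]]) - (0)·det([[0, 1], [0, x - 6]]) + (0)·det([[0, x - 4], [0, -1]]).

Evaluating gives χ_A(x) = x^3 - 15x^2 + 75x - 125 = (x - 5)^3.

χ_A(x) = (x - 5)^3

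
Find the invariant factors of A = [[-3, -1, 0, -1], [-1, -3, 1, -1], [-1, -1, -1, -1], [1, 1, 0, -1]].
x + 2, (x + 2)^3

The Jordan structure of A has elementary divisors (x + 2)^3, (x + 2). Arranging the block sizes at each eigenvalue in decreasing order and taking row products gives the invariant factors.

Invariant factors (smallest first, each dividing the next): x + 2, (x + 2)^3.

Check: the last factor (x + 2)^3 is the minimal polynomial, and the product (x + 2)^4 is the characteristic polynomial.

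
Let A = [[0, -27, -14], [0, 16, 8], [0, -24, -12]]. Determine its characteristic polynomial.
xI - A = [[x, 27, 14], [0, x - 16, -8], [0, 24, x + 12]].

Expanding det(xI - A) along the first row:
det(xI - A) = + (x)·det([[x - 16, -8], [24, x + 12]]) - (27)·det([[0, -8], [0, x + 12]]) + (14)·det([[0, x - 16], [0, 24]]).

Evaluating gives χ_A(x) = x^3 - 4x^2 = x^2(x - 4).

χ_A(x) = x^2(x - 4)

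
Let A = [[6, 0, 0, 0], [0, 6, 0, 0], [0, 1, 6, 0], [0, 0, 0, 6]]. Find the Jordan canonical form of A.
J = [[6, 1, 0, 0], [0, 6, 0, 0], [0, 0, 6, 0], [0, 0, 0, 6]]

The characteristic polynomial is det(xI - A) = (x - 6)^4, so the eigenvalues are 6 (algebraic multiplicity 4).

For λ = 6: rank(A - 6I) = 1, rank((A - 6I)^2) = 0. The eigenspace has dimension 4 - 1 = 3, so there are 3 Jordan blocks; the rank sequence gives block sizes [2, 1, 1].

Assembling the blocks gives the Jordan form J above.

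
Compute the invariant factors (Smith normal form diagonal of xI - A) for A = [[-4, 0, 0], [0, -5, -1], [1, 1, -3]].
The Jordan structure of A has elementary divisors (x + 4)^3. Arranging the block sizes at each eigenvalue in decreasing order and taking row products gives the invariant factors.

Invariant factors (smallest first, each dividing the next): (x + 4)^3.

Check: the last factor (x + 4)^3 is the minimal polynomial, and the product (x + 4)^3 is the characteristic polynomial.

(x + 4)^3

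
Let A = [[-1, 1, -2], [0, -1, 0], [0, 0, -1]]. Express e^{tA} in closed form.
e^{tA} = [[e^{-t}, t*e^{-t}, -2*t*e^{-t}], [0, e^{-t}, 0], [0, 0, e^{-t}]]

A has Jordan form J = [[-1, 1, 0], [0, -1, 0], [0, 0, -1]] with A = PJP^{-1}, so e^{tA} = P e^{tJ} P^{-1}.

For a Jordan block J_k(λ), e^{tJ_k(λ)} = e^{λt} · (I + tN + t^2 N^2/2! + ... + t^{k-1} N^{k-1}/(k-1)!) where N is the nilpotent superdiagonal part.

Assembling the blocks and conjugating back gives the entries of e^{tA} as shown above.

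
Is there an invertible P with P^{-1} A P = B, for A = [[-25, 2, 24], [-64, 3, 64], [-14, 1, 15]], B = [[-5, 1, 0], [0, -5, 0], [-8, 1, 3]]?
Two matrices over a field are similar if and only if they have the same invariant factors.

Both A and B have characteristic polynomial (x - 3)(x + 5)^2 and minimal polynomial (x - 3)(x + 5)^2. Computing further, both have invariant factors (x - 3)(x + 5)^2. Hence A and B are similar.

Yes.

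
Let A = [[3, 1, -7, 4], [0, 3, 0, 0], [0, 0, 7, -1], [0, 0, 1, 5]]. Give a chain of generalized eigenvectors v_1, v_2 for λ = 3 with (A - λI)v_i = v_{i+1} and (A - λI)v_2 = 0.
v_1 = [[2, 1, 0, 0]]^T, v_2 = [[1, 0, 0, 0]]^T

We seek v_1 ∈ ker((A - 3I)^2) \ ker(A - 3I), then set v_{i+1} = (A - 3I) v_i.

One such chain is v_1 = [[2, 1, 0, 0]]^T, v_2 = [[1, 0, 0, 0]]^T. Check: (A - 3I) v_2 = [[0, 0, 0, 0]]^T = 0.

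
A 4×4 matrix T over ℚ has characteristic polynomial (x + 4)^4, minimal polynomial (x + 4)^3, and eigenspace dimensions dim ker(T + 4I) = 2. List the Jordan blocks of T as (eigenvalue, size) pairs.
Jordan blocks: (-4, 3), (-4, 1)

λ = -4: algebraic multiplicity 4 (exponent in χ_T), largest block size 3 (exponent in m_T), 2 blocks (geometric multiplicity). These force block sizes [3, 1].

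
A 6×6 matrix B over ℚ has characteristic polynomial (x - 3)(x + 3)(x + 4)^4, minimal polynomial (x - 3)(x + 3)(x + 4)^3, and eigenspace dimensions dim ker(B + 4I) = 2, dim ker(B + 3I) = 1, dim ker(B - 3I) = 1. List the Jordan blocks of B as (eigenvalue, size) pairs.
Jordan blocks: (-4, 3), (-4, 1), (-3, 1), (3, 1)

λ = -4: algebraic multiplicity 4 (exponent in χ_B), largest block size 3 (exponent in m_B), 2 blocks (geometric multiplicity). These force block sizes [3, 1].
λ = -3: algebraic multiplicity 1 (exponent in χ_B), largest block size 1 (exponent in m_B), 1 block (geometric multiplicity). This forces block sizes [1].
λ = 3: algebraic multiplicity 1 (exponent in χ_B), largest block size 1 (exponent in m_B), 1 block (geometric multiplicity). This forces block sizes [1].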